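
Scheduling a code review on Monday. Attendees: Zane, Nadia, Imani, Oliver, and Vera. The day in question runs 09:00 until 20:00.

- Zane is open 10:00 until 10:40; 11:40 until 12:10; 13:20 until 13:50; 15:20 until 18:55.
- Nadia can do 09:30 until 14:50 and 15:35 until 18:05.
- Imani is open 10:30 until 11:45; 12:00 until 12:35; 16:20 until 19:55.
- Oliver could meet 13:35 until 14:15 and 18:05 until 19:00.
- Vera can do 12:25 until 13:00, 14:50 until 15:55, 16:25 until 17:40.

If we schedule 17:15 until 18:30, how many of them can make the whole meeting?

2

Zane and Imani can make the full 17:15-18:30 slot — that's 2.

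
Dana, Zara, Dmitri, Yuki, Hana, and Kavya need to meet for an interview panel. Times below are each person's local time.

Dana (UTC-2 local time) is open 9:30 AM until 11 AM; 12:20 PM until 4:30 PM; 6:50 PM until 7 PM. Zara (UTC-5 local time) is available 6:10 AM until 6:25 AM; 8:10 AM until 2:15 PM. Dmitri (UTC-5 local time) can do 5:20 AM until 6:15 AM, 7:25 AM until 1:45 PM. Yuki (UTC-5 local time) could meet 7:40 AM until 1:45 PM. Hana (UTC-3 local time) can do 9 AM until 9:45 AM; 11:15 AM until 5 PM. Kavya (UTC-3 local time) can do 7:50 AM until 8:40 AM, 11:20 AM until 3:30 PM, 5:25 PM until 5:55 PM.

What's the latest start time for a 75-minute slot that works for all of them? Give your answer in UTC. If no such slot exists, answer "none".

17:15

Dana in UTC: 11:30-13:00, 14:20-18:30, 20:50-21:00 (add 2h to convert from UTC-2).
Zara in UTC: 11:10-11:25, 13:10-19:15 (add 5h to convert from UTC-5).
Dmitri in UTC: 10:20-11:15, 12:25-18:45 (add 5h to convert from UTC-5).
Yuki in UTC: 12:40-18:45 (add 5h to convert from UTC-5).
Hana in UTC: 12:00-12:45, 14:15-20:00 (add 3h to convert from UTC-3).
Kavya in UTC: 10:50-11:40, 14:20-18:30, 20:25-20:55 (add 3h to convert from UTC-3).
Dana ∩ Zara: 14:20-18:30.
Dana ∩ Zara ∩ Dmitri: 14:20-18:30.
Dana ∩ Zara ∩ Dmitri ∩ Yuki: 14:20-18:30.
Dana ∩ Zara ∩ Dmitri ∩ Yuki ∩ Hana: 14:20-18:30.
Dana ∩ Zara ∩ Dmitri ∩ Yuki ∩ Hana ∩ Kavya: 14:20-18:30.
The last common window of at least 75 minutes is 14:20-18:30; a 75-minute meeting can start as late as 17:15 and still end by 18:30.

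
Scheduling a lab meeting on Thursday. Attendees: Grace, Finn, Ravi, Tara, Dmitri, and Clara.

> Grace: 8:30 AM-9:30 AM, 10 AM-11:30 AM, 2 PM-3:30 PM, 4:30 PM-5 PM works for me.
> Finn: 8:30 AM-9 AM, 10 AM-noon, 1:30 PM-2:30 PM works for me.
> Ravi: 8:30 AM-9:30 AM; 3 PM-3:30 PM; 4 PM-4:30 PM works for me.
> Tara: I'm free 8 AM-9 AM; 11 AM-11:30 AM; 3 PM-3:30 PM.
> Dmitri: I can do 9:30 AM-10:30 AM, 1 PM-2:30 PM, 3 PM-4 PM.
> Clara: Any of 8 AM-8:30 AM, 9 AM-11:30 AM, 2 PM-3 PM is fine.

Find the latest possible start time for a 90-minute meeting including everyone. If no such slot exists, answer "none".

none

Grace ∩ Finn: 08:30-09:00, 10:00-11:30, 14:00-14:30.
Grace ∩ Finn ∩ Ravi: 08:30-09:00.
Grace ∩ Finn ∩ Ravi ∩ Tara: 08:30-09:00.
Grace ∩ Finn ∩ Ravi ∩ Tara ∩ Dmitri: ∅.
Grace ∩ Finn ∩ Ravi ∩ Tara ∩ Dmitri ∩ Clara: ∅.
There is no time when everyone is free.
No common window is at least 90 minutes long.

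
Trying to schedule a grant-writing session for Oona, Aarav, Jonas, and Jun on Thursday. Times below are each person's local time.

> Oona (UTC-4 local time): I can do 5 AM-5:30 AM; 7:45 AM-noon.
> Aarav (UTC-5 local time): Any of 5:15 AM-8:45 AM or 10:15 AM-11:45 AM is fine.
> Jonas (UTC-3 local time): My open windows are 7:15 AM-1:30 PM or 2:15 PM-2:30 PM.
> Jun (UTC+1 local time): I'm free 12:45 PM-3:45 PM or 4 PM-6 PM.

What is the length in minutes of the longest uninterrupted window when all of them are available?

Oona in UTC: 09:00-09:30, 11:45-16:00 (add 4h to convert from UTC-4).
Aarav in UTC: 10:15-13:45, 15:15-16:45 (add 5h to convert from UTC-5).
Jonas in UTC: 10:15-16:30, 17:15-17:30 (add 3h to convert from UTC-3).
Jun in UTC: 11:45-14:45, 15:00-17:00 (subtract 1h to convert from UTC+1).
Oona ∩ Aarav: 11:45-13:45, 15:15-16:00.
Oona ∩ Aarav ∩ Jonas: 11:45-13:45, 15:15-16:00.
Oona ∩ Aarav ∩ Jonas ∩ Jun: 11:45-13:45, 15:15-16:00.
So the common availability across everyone is 11:45-13:45, 15:15-16:00.
The longest is 11:45-13:45 at 120 minutes.

120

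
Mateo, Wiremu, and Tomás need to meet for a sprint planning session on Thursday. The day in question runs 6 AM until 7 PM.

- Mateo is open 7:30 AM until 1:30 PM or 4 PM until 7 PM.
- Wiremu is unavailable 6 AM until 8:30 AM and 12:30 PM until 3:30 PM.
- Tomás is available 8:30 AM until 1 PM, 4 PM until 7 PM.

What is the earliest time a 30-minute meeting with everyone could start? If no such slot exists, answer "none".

08:30

Mateo free: 07:30-13:30, 16:00-19:00.
Wiremu free: 08:30-12:30, 15:30-19:00 (invert busy blocks within the working day).
Tomás free: 08:30-13:00, 16:00-19:00.
Mateo ∩ Wiremu: 08:30-12:30, 16:00-19:00.
Mateo ∩ Wiremu ∩ Tomás: 08:30-12:30, 16:00-19:00.
The first common window of at least 30 minutes is 08:30-12:30, so the earliest start is 08:30.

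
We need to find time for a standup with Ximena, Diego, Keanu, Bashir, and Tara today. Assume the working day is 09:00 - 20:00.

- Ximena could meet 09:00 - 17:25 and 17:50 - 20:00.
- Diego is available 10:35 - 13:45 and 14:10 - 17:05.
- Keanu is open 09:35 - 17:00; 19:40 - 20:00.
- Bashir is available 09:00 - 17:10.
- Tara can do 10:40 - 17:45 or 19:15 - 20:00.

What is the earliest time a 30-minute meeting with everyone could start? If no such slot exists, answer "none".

Ximena ∩ Diego: 10:35-13:45, 14:10-17:05.
Ximena ∩ Diego ∩ Keanu: 10:35-13:45, 14:10-17:00.
Ximena ∩ Diego ∩ Keanu ∩ Bashir: 10:35-13:45, 14:10-17:00.
Ximena ∩ Diego ∩ Keanu ∩ Bashir ∩ Tara: 10:40-13:45, 14:10-17:00.
Those are the intersection windows.
The first common window of at least 30 minutes is 10:40-13:45, so the earliest start is 10:40.

10:40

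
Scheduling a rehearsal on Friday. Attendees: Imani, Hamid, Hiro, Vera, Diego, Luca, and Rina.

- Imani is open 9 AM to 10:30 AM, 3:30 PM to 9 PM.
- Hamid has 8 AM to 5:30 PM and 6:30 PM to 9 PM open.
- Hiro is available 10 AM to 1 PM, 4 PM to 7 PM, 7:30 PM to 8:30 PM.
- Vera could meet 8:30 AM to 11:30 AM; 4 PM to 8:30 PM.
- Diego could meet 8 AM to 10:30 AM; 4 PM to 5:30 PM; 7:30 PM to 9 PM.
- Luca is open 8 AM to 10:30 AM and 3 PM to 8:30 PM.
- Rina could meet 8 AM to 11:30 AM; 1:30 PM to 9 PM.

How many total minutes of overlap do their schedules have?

180

Imani ∩ Hamid: 09:00-10:30, 15:30-17:30, 18:30-21:00.
Imani ∩ Hamid ∩ Hiro: 10:00-10:30, 16:00-17:30, 18:30-19:00, 19:30-20:30.
Imani ∩ Hamid ∩ Hiro ∩ Vera: 10:00-10:30, 16:00-17:30, 18:30-19:00, 19:30-20:30.
Imani ∩ Hamid ∩ Hiro ∩ Vera ∩ Diego: 10:00-10:30, 16:00-17:30, 19:30-20:30.
Imani ∩ Hamid ∩ Hiro ∩ Vera ∩ Diego ∩ Luca: 10:00-10:30, 16:00-17:30, 19:30-20:30.
Imani ∩ Hamid ∩ Hiro ∩ Vera ∩ Diego ∩ Luca ∩ Rina: 10:00-10:30, 16:00-17:30, 19:30-20:30.
So the common availability across everyone is 10:00-10:30, 16:00-17:30, 19:30-20:30.
Summing the common windows: 30 + 90 + 60 = 180 minutes.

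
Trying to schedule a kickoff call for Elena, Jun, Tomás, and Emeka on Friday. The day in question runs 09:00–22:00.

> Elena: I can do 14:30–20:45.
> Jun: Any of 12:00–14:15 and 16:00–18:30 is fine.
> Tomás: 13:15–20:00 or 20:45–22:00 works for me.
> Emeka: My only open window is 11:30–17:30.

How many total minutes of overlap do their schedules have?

Elena ∩ Jun: 16:00-18:30.
Elena ∩ Jun ∩ Tomás: 16:00-18:30.
Elena ∩ Jun ∩ Tomás ∩ Emeka: 16:00-17:30.
So the common availability across everyone is 16:00-17:30.
That's a single block of 90 minutes.

90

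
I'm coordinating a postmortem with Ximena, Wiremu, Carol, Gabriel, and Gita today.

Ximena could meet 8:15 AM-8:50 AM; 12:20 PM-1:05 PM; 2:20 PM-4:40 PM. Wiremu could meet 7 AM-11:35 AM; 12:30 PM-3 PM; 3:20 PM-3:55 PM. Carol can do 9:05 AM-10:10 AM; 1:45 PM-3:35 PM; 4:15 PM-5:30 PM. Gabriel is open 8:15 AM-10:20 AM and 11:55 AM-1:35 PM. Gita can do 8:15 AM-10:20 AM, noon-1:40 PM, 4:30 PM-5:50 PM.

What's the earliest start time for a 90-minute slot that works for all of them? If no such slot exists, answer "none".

Ximena ∩ Wiremu: 08:15-08:50, 12:30-13:05, 14:20-15:00, 15:20-15:55.
Ximena ∩ Wiremu ∩ Carol: 14:20-15:00, 15:20-15:35.
Ximena ∩ Wiremu ∩ Carol ∩ Gabriel: ∅.
Ximena ∩ Wiremu ∩ Carol ∩ Gabriel ∩ Gita: ∅.
There is no time when everyone is free.
No common window is at least 90 minutes long.

none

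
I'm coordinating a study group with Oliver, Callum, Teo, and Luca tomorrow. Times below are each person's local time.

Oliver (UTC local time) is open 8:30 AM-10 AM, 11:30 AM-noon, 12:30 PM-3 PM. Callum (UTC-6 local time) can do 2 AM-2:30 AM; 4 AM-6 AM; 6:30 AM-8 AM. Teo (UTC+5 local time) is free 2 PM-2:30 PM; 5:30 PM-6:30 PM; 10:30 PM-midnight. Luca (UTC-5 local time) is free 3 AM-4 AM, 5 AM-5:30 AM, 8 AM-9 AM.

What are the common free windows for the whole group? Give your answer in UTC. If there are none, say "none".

13:00-13:30

Oliver in UTC: 08:30-10:00, 11:30-12:00, 12:30-15:00.
Callum in UTC: 08:00-08:30, 10:00-12:00, 12:30-14:00 (add 6h to convert from UTC-6).
Teo in UTC: 09:00-09:30, 12:30-13:30, 17:30-19:00 (subtract 5h to convert from UTC+5).
Luca in UTC: 08:00-09:00, 10:00-10:30, 13:00-14:00 (add 5h to convert from UTC-5).
Oliver ∩ Callum: 11:30-12:00, 12:30-14:00.
Oliver ∩ Callum ∩ Teo: 12:30-13:30.
Oliver ∩ Callum ∩ Teo ∩ Luca: 13:00-13:30.
So the common availability across everyone is 13:00-13:30.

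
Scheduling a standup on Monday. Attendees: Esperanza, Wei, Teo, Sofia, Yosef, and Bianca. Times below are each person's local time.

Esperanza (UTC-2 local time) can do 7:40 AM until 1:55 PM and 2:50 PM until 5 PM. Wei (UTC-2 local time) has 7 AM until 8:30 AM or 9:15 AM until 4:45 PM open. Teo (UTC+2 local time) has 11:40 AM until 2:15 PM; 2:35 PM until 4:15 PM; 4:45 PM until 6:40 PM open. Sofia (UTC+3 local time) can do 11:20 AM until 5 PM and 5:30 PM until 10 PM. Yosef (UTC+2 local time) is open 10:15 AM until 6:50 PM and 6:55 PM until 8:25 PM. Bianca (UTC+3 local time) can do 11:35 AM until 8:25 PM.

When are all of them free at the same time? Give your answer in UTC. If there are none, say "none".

Esperanza in UTC: 09:40-15:55, 16:50-19:00 (add 2h to convert from UTC-2).
Wei in UTC: 09:00-10:30, 11:15-18:45 (add 2h to convert from UTC-2).
Teo in UTC: 09:40-12:15, 12:35-14:15, 14:45-16:40 (subtract 2h to convert from UTC+2).
Sofia in UTC: 08:20-14:00, 14:30-19:00 (subtract 3h to convert from UTC+3).
Yosef in UTC: 08:15-16:50, 16:55-18:25 (subtract 2h to convert from UTC+2).
Bianca in UTC: 08:35-17:25 (subtract 3h to convert from UTC+3).
Esperanza ∩ Wei: 09:40-10:30, 11:15-15:55, 16:50-18:45.
Esperanza ∩ Wei ∩ Teo: 09:40-10:30, 11:15-12:15, 12:35-14:15, 14:45-15:55.
Esperanza ∩ Wei ∩ Teo ∩ Sofia: 09:40-10:30, 11:15-12:15, 12:35-14:00, 14:45-15:55.
Esperanza ∩ Wei ∩ Teo ∩ Sofia ∩ Yosef: 09:40-10:30, 11:15-12:15, 12:35-14:00, 14:45-15:55.
Esperanza ∩ Wei ∩ Teo ∩ Sofia ∩ Yosef ∩ Bianca: 09:40-10:30, 11:15-12:15, 12:35-14:00, 14:45-15:55.

09:40-10:30, 11:15-12:15, 12:35-14:00, 14:45-15:55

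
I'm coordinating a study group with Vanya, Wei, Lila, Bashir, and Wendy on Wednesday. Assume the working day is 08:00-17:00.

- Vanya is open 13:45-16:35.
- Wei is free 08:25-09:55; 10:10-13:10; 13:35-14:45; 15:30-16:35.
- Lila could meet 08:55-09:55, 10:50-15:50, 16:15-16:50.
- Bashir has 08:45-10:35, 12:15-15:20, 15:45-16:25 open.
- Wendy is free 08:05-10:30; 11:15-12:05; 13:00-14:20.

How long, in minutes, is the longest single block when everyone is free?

35

Vanya ∩ Wei: 13:45-14:45, 15:30-16:35.
Vanya ∩ Wei ∩ Lila: 13:45-14:45, 15:30-15:50, 16:15-16:35.
Vanya ∩ Wei ∩ Lila ∩ Bashir: 13:45-14:45, 15:45-15:50, 16:15-16:25.
Vanya ∩ Wei ∩ Lila ∩ Bashir ∩ Wendy: 13:45-14:20.
The longest is 13:45-14:20 at 35 minutes.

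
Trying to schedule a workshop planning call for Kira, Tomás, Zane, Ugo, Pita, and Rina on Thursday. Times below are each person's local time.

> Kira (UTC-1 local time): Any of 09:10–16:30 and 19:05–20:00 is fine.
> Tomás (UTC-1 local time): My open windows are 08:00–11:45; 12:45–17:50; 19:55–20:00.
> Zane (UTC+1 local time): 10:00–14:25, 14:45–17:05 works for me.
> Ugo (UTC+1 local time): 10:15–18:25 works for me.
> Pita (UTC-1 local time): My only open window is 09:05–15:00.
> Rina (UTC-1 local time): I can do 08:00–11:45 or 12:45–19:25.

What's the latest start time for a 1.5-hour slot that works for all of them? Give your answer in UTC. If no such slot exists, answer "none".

Kira in UTC: 10:10-17:30, 20:05-21:00 (add 1h to convert from UTC-1).
Tomás in UTC: 09:00-12:45, 13:45-18:50, 20:55-21:00 (add 1h to convert from UTC-1).
Zane in UTC: 09:00-13:25, 13:45-16:05 (subtract 1h to convert from UTC+1).
Ugo in UTC: 09:15-17:25 (subtract 1h to convert from UTC+1).
Pita in UTC: 10:05-16:00 (add 1h to convert from UTC-1).
Rina in UTC: 09:00-12:45, 13:45-20:25 (add 1h to convert from UTC-1).
Kira ∩ Tomás: 10:10-12:45, 13:45-17:30, 20:55-21:00.
Kira ∩ Tomás ∩ Zane: 10:10-12:45, 13:45-16:05.
Kira ∩ Tomás ∩ Zane ∩ Ugo: 10:10-12:45, 13:45-16:05.
Kira ∩ Tomás ∩ Zane ∩ Ugo ∩ Pita: 10:10-12:45, 13:45-16:00.
Kira ∩ Tomás ∩ Zane ∩ Ugo ∩ Pita ∩ Rina: 10:10-12:45, 13:45-16:00.
So the common availability across everyone is 10:10-12:45, 13:45-16:00.
The last common window of at least 90 minutes is 13:45-16:00; a 90-minute meeting can start as late as 14:30 and still end by 16:00.

14:30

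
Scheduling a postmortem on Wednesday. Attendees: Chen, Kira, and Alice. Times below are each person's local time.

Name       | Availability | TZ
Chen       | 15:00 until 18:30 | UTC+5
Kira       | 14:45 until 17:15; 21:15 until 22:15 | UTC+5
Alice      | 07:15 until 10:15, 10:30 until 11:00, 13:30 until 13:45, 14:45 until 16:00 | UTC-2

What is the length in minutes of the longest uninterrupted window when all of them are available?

135

Chen in UTC: 10:00-13:30 (subtract 5h to convert from UTC+5).
Kira in UTC: 09:45-12:15, 16:15-17:15 (subtract 5h to convert from UTC+5).
Alice in UTC: 09:15-12:15, 12:30-13:00, 15:30-15:45, 16:45-18:00 (add 2h to convert from UTC-2).
Chen ∩ Kira: 10:00-12:15.
Chen ∩ Kira ∩ Alice: 10:00-12:15.
So the common availability across everyone is 10:00-12:15.
The longest is 10:00-12:15 at 135 minutes.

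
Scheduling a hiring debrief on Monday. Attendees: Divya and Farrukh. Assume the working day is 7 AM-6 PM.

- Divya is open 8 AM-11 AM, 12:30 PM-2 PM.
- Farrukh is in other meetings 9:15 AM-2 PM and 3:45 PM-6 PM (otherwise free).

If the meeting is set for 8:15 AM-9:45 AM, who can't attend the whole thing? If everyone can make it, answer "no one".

Farrukh

Divya free: 08:00-11:00, 12:30-14:00.
Farrukh free: 07:00-09:15, 14:00-15:45 (invert busy blocks within the working day).
Divya: free for 08:15-09:45. Farrukh: not fully free for 08:15-09:45.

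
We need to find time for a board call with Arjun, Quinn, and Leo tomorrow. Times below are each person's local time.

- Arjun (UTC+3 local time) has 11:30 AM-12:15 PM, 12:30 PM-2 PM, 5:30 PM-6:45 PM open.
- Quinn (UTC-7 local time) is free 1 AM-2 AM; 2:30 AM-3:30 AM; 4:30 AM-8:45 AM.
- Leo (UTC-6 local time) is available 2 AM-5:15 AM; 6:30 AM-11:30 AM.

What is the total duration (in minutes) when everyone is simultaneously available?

165

Arjun in UTC: 08:30-09:15, 09:30-11:00, 14:30-15:45 (subtract 3h to convert from UTC+3).
Quinn in UTC: 08:00-09:00, 09:30-10:30, 11:30-15:45 (add 7h to convert from UTC-7).
Leo in UTC: 08:00-11:15, 12:30-17:30 (add 6h to convert from UTC-6).
Arjun ∩ Quinn: 08:30-09:00, 09:30-10:30, 14:30-15:45.
Arjun ∩ Quinn ∩ Leo: 08:30-09:00, 09:30-10:30, 14:30-15:45.
So the common availability across everyone is 08:30-09:00, 09:30-10:30, 14:30-15:45.
Summing the common windows: 30 + 60 + 75 = 165 minutes.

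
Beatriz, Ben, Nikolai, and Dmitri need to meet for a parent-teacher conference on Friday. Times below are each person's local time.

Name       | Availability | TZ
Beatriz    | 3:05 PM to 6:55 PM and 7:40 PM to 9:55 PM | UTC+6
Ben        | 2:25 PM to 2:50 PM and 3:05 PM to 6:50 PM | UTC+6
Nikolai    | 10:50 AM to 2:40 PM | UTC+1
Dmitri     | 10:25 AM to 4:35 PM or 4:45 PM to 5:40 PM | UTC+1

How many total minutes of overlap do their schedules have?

180

Beatriz in UTC: 09:05-12:55, 13:40-15:55 (subtract 6h to convert from UTC+6).
Ben in UTC: 08:25-08:50, 09:05-12:50 (subtract 6h to convert from UTC+6).
Nikolai in UTC: 09:50-13:40 (subtract 1h to convert from UTC+1).
Dmitri in UTC: 09:25-15:35, 15:45-16:40 (subtract 1h to convert from UTC+1).
Beatriz ∩ Ben: 09:05-12:50.
Beatriz ∩ Ben ∩ Nikolai: 09:50-12:50.
Beatriz ∩ Ben ∩ Nikolai ∩ Dmitri: 09:50-12:50.
That's a single block of 180 minutes.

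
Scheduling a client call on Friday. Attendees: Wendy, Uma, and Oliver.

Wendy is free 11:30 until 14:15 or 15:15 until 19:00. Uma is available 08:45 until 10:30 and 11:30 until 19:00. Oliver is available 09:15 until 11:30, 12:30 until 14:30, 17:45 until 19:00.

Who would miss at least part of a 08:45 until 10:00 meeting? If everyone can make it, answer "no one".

Wendy: not fully free for 08:45-10:00. Uma: free for 08:45-10:00. Oliver: not fully free for 08:45-10:00.

Oliver, Wendy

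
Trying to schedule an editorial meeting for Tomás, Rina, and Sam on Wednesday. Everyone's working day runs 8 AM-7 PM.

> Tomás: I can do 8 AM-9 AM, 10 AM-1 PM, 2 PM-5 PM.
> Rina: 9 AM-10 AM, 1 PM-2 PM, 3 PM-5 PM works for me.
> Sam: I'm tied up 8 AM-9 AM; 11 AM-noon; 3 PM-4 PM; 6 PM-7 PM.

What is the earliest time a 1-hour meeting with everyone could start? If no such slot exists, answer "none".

16:00

Tomás free: 08:00-09:00, 10:00-13:00, 14:00-17:00.
Rina free: 09:00-10:00, 13:00-14:00, 15:00-17:00.
Sam free: 09:00-11:00, 12:00-15:00, 16:00-18:00 (invert busy blocks within the working day).
Tomás ∩ Rina: 15:00-17:00.
Tomás ∩ Rina ∩ Sam: 16:00-17:00.
The first common window of at least 60 minutes is 16:00-17:00, so the earliest start is 16:00.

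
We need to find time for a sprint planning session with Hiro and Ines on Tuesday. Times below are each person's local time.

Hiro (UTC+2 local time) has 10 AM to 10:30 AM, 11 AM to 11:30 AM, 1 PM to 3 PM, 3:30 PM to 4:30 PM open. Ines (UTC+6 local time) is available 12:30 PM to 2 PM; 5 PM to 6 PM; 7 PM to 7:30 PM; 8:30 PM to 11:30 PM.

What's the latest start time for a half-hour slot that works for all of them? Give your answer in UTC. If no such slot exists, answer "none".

Hiro in UTC: 08:00-08:30, 09:00-09:30, 11:00-13:00, 13:30-14:30 (subtract 2h to convert from UTC+2).
Ines in UTC: 06:30-08:00, 11:00-12:00, 13:00-13:30, 14:30-17:30 (subtract 6h to convert from UTC+6).
Hiro ∩ Ines: 11:00-12:00.
The last common window of at least 30 minutes is 11:00-12:00; a 30-minute meeting can start as late as 11:30 and still end by 12:00.

11:30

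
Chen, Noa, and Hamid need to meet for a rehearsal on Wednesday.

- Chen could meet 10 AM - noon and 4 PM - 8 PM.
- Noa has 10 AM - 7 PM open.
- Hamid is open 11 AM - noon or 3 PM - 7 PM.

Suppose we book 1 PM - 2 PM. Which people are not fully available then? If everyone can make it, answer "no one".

Chen: not fully free for 13:00-14:00. Noa: free for 13:00-14:00. Hamid: not fully free for 13:00-14:00.

Chen, Hamid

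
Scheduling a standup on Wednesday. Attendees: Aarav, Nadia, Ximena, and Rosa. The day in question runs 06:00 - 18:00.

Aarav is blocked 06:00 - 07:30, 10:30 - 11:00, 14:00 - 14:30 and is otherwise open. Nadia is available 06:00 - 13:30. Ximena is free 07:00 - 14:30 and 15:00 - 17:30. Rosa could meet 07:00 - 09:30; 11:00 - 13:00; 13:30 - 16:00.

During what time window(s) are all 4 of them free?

Aarav free: 07:30-10:30, 11:00-14:00, 14:30-18:00 (invert busy blocks within the working day).
Nadia free: 06:00-13:30.
Ximena free: 07:00-14:30, 15:00-17:30.
Rosa free: 07:00-09:30, 11:00-13:00, 13:30-16:00.
Aarav ∩ Nadia: 07:30-10:30, 11:00-13:30.
Aarav ∩ Nadia ∩ Ximena: 07:30-10:30, 11:00-13:30.
Aarav ∩ Nadia ∩ Ximena ∩ Rosa: 07:30-09:30, 11:00-13:00.

07:30-09:30, 11:00-13:00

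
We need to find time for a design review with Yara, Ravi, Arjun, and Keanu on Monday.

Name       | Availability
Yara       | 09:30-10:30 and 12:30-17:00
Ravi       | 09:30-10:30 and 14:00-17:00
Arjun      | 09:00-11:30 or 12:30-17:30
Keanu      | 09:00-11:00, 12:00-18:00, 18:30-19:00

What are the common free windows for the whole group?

Yara ∩ Ravi: 09:30-10:30, 14:00-17:00.
Yara ∩ Ravi ∩ Arjun: 09:30-10:30, 14:00-17:00.
Yara ∩ Ravi ∩ Arjun ∩ Keanu: 09:30-10:30, 14:00-17:00.

09:30-10:30, 14:00-17:00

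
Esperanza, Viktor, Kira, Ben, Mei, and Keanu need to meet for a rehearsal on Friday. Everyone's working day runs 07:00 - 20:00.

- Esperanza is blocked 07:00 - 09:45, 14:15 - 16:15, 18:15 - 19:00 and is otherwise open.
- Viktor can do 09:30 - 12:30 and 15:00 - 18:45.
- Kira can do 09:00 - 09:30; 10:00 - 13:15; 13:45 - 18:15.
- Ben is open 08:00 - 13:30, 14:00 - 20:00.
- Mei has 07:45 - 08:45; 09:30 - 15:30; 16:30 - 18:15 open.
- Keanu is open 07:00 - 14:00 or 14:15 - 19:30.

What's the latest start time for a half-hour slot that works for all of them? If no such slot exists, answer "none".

Esperanza free: 09:45-14:15, 16:15-18:15, 19:00-20:00 (invert busy blocks within the working day).
Viktor free: 09:30-12:30, 15:00-18:45.
Kira free: 09:00-09:30, 10:00-13:15, 13:45-18:15.
Ben free: 08:00-13:30, 14:00-20:00.
Mei free: 07:45-08:45, 09:30-15:30, 16:30-18:15.
Keanu free: 07:00-14:00, 14:15-19:30.
Esperanza ∩ Viktor: 09:45-12:30, 16:15-18:15.
Esperanza ∩ Viktor ∩ Kira: 10:00-12:30, 16:15-18:15.
Esperanza ∩ Viktor ∩ Kira ∩ Ben: 10:00-12:30, 16:15-18:15.
Esperanza ∩ Viktor ∩ Kira ∩ Ben ∩ Mei: 10:00-12:30, 16:30-18:15.
Esperanza ∩ Viktor ∩ Kira ∩ Ben ∩ Mei ∩ Keanu: 10:00-12:30, 16:30-18:15.
So the common availability across everyone is 10:00-12:30, 16:30-18:15.
The last common window of at least 30 minutes is 16:30-18:15; a 30-minute meeting can start as late as 17:45 and still end by 18:15.

17:45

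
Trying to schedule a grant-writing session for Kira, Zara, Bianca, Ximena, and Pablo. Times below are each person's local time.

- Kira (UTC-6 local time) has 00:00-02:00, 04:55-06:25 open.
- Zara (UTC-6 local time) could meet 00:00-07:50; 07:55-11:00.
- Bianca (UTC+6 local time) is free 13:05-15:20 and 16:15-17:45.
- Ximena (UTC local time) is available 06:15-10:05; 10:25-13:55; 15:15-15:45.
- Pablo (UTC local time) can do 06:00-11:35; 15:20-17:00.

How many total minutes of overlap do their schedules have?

Kira in UTC: 06:00-08:00, 10:55-12:25 (add 6h to convert from UTC-6).
Zara in UTC: 06:00-13:50, 13:55-17:00 (add 6h to convert from UTC-6).
Bianca in UTC: 07:05-09:20, 10:15-11:45 (subtract 6h to convert from UTC+6).
Ximena in UTC: 06:15-10:05, 10:25-13:55, 15:15-15:45.
Pablo in UTC: 06:00-11:35, 15:20-17:00.
Kira ∩ Zara: 06:00-08:00, 10:55-12:25.
Kira ∩ Zara ∩ Bianca: 07:05-08:00, 10:55-11:45.
Kira ∩ Zara ∩ Bianca ∩ Ximena: 07:05-08:00, 10:55-11:45.
Kira ∩ Zara ∩ Bianca ∩ Ximena ∩ Pablo: 07:05-08:00, 10:55-11:35.
So the common availability across everyone is 07:05-08:00, 10:55-11:35.
Summing the common windows: 55 + 40 = 95 minutes.

95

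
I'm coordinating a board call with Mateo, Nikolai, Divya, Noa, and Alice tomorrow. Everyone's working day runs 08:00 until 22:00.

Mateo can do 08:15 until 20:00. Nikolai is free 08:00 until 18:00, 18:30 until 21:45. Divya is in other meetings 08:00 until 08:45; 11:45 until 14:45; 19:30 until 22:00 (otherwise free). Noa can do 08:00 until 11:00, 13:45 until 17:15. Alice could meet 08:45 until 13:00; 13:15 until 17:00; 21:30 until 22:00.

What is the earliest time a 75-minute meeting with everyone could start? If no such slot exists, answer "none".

08:45

Mateo free: 08:15-20:00.
Nikolai free: 08:00-18:00, 18:30-21:45.
Divya free: 08:45-11:45, 14:45-19:30 (invert busy blocks within the working day).
Noa free: 08:00-11:00, 13:45-17:15.
Alice free: 08:45-13:00, 13:15-17:00, 21:30-22:00.
Mateo ∩ Nikolai: 08:15-18:00, 18:30-20:00.
Mateo ∩ Nikolai ∩ Divya: 08:45-11:45, 14:45-18:00, 18:30-19:30.
Mateo ∩ Nikolai ∩ Divya ∩ Noa: 08:45-11:00, 14:45-17:15.
Mateo ∩ Nikolai ∩ Divya ∩ Noa ∩ Alice: 08:45-11:00, 14:45-17:00.
So the common availability across everyone is 08:45-11:00, 14:45-17:00.
The first common window of at least 75 minutes is 08:45-11:00, so the earliest start is 08:45.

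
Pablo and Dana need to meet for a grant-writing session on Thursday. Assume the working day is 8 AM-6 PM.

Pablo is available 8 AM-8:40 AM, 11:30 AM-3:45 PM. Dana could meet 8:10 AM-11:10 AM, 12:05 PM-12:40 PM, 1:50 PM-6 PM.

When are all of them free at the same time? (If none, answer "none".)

Pablo ∩ Dana: 08:10-08:40, 12:05-12:40, 13:50-15:45.
Those are the intersection windows.

08:10-08:40, 12:05-12:40, 13:50-15:45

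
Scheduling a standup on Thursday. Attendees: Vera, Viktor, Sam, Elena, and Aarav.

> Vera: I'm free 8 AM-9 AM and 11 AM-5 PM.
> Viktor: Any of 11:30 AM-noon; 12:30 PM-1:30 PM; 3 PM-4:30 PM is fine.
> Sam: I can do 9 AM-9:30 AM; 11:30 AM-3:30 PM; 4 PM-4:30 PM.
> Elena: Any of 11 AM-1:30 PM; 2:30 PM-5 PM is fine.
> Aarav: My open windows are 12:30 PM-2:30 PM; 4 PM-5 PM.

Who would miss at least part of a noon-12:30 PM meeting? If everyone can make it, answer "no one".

Vera: free for 12:00-12:30. Viktor: not fully free for 12:00-12:30. Sam: free for 12:00-12:30. Elena: free for 12:00-12:30. Aarav: not fully free for 12:00-12:30.

Aarav, Viktor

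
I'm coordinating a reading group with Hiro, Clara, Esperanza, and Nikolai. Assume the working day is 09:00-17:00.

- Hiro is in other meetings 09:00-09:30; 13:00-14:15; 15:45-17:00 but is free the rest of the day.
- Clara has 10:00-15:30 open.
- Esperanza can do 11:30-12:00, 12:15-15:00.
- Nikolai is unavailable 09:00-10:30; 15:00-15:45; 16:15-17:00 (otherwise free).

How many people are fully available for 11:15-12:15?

Hiro free: 09:30-13:00, 14:15-15:45 (invert busy blocks within the working day).
Clara free: 10:00-15:30.
Esperanza free: 11:30-12:00, 12:15-15:00.
Nikolai free: 10:30-15:00, 15:45-16:15 (invert busy blocks within the working day).
Hiro, Clara, and Nikolai can make the full 11:15-12:15 slot — that's 3.

3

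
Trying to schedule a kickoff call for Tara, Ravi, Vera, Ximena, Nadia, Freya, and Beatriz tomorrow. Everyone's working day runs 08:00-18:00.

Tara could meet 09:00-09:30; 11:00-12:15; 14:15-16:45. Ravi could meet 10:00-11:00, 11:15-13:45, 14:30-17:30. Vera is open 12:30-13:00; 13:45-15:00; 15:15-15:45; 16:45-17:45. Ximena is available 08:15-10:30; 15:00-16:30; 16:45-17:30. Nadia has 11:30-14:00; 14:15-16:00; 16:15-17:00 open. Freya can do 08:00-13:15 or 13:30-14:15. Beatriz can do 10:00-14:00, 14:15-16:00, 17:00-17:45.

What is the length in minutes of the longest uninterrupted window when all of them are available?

0

Tara ∩ Ravi: 11:15-12:15, 14:30-16:45.
Tara ∩ Ravi ∩ Vera: 14:30-15:00, 15:15-15:45.
Tara ∩ Ravi ∩ Vera ∩ Ximena: 15:15-15:45.
Tara ∩ Ravi ∩ Vera ∩ Ximena ∩ Nadia: 15:15-15:45.
Tara ∩ Ravi ∩ Vera ∩ Ximena ∩ Nadia ∩ Freya: ∅.
Tara ∩ Ravi ∩ Vera ∩ Ximena ∩ Nadia ∩ Freya ∩ Beatriz: ∅.
There is no time when everyone is free.
No common window exists, so the longest block is 0 minutes.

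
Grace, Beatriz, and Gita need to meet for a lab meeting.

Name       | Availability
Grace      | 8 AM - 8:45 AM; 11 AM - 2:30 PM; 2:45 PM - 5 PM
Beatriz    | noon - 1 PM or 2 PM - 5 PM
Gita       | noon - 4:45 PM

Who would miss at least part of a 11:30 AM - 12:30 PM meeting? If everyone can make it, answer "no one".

Grace: free for 11:30-12:30. Beatriz: not fully free for 11:30-12:30. Gita: not fully free for 11:30-12:30.

Beatriz, Gita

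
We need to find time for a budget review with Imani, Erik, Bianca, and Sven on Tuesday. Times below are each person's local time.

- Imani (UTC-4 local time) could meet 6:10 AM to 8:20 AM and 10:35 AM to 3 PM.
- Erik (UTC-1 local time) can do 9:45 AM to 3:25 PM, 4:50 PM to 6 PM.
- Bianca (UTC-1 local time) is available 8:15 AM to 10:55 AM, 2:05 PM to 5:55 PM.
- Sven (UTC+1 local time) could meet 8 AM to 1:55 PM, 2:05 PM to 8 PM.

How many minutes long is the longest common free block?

80

Imani in UTC: 10:10-12:20, 14:35-19:00 (add 4h to convert from UTC-4).
Erik in UTC: 10:45-16:25, 17:50-19:00 (add 1h to convert from UTC-1).
Bianca in UTC: 09:15-11:55, 15:05-18:55 (add 1h to convert from UTC-1).
Sven in UTC: 07:00-12:55, 13:05-19:00 (subtract 1h to convert from UTC+1).
Imani ∩ Erik: 10:45-12:20, 14:35-16:25, 17:50-19:00.
Imani ∩ Erik ∩ Bianca: 10:45-11:55, 15:05-16:25, 17:50-18:55.
Imani ∩ Erik ∩ Bianca ∩ Sven: 10:45-11:55, 15:05-16:25, 17:50-18:55.
Those are the intersection windows.
The longest is 15:05-16:25 at 80 minutes.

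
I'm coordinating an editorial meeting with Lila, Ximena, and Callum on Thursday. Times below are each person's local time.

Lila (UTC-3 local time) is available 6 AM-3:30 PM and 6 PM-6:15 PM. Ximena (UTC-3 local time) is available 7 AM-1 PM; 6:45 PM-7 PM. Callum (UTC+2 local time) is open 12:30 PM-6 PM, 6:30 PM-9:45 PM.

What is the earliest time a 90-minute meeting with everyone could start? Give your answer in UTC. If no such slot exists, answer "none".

10:30

Lila in UTC: 09:00-18:30, 21:00-21:15 (add 3h to convert from UTC-3).
Ximena in UTC: 10:00-16:00, 21:45-22:00 (add 3h to convert from UTC-3).
Callum in UTC: 10:30-16:00, 16:30-19:45 (subtract 2h to convert from UTC+2).
Lila ∩ Ximena: 10:00-16:00.
Lila ∩ Ximena ∩ Callum: 10:30-16:00.
The first common window of at least 90 minutes is 10:30-16:00, so the earliest start is 10:30.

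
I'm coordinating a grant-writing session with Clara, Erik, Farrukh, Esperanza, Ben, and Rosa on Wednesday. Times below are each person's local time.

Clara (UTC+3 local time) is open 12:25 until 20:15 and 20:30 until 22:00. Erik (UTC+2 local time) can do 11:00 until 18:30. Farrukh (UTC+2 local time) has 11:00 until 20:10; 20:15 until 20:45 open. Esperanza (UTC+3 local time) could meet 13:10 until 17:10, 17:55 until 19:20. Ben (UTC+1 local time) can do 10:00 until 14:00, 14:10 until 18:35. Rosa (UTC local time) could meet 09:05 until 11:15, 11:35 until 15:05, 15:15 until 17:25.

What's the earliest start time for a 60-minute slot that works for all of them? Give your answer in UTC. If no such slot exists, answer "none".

Clara in UTC: 09:25-17:15, 17:30-19:00 (subtract 3h to convert from UTC+3).
Erik in UTC: 09:00-16:30 (subtract 2h to convert from UTC+2).
Farrukh in UTC: 09:00-18:10, 18:15-18:45 (subtract 2h to convert from UTC+2).
Esperanza in UTC: 10:10-14:10, 14:55-16:20 (subtract 3h to convert from UTC+3).
Ben in UTC: 09:00-13:00, 13:10-17:35 (subtract 1h to convert from UTC+1).
Rosa in UTC: 09:05-11:15, 11:35-15:05, 15:15-17:25.
Clara ∩ Erik: 09:25-16:30.
Clara ∩ Erik ∩ Farrukh: 09:25-16:30.
Clara ∩ Erik ∩ Farrukh ∩ Esperanza: 10:10-14:10, 14:55-16:20.
Clara ∩ Erik ∩ Farrukh ∩ Esperanza ∩ Ben: 10:10-13:00, 13:10-14:10, 14:55-16:20.
Clara ∩ Erik ∩ Farrukh ∩ Esperanza ∩ Ben ∩ Rosa: 10:10-11:15, 11:35-13:00, 13:10-14:10, 14:55-15:05, 15:15-16:20.
The first common window of at least 60 minutes is 10:10-11:15, so the earliest start is 10:10.

10:10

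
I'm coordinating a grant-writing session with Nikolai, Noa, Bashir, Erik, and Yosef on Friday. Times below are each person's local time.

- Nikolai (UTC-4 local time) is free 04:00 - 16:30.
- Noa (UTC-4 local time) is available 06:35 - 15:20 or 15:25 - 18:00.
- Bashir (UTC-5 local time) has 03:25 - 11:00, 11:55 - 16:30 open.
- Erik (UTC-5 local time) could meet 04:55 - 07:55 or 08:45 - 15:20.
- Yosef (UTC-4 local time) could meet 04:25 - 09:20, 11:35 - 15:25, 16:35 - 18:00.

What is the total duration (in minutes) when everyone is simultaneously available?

310

Nikolai in UTC: 08:00-20:30 (add 4h to convert from UTC-4).
Noa in UTC: 10:35-19:20, 19:25-22:00 (add 4h to convert from UTC-4).
Bashir in UTC: 08:25-16:00, 16:55-21:30 (add 5h to convert from UTC-5).
Erik in UTC: 09:55-12:55, 13:45-20:20 (add 5h to convert from UTC-5).
Yosef in UTC: 08:25-13:20, 15:35-19:25, 20:35-22:00 (add 4h to convert from UTC-4).
Nikolai ∩ Noa: 10:35-19:20, 19:25-20:30.
Nikolai ∩ Noa ∩ Bashir: 10:35-16:00, 16:55-19:20, 19:25-20:30.
Nikolai ∩ Noa ∩ Bashir ∩ Erik: 10:35-12:55, 13:45-16:00, 16:55-19:20, 19:25-20:20.
Nikolai ∩ Noa ∩ Bashir ∩ Erik ∩ Yosef: 10:35-12:55, 15:35-16:00, 16:55-19:20.
Those are the intersection windows.
Summing the common windows: 140 + 25 + 145 = 310 minutes.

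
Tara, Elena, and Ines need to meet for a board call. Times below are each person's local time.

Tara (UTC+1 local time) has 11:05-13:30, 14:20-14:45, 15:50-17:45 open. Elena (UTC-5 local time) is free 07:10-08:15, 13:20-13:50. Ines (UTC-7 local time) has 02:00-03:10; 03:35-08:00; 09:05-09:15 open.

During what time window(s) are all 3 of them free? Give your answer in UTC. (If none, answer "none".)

12:10-12:30

Tara in UTC: 10:05-12:30, 13:20-13:45, 14:50-16:45 (subtract 1h to convert from UTC+1).
Elena in UTC: 12:10-13:15, 18:20-18:50 (add 5h to convert from UTC-5).
Ines in UTC: 09:00-10:10, 10:35-15:00, 16:05-16:15 (add 7h to convert from UTC-7).
Tara ∩ Elena: 12:10-12:30.
Tara ∩ Elena ∩ Ines: 12:10-12:30.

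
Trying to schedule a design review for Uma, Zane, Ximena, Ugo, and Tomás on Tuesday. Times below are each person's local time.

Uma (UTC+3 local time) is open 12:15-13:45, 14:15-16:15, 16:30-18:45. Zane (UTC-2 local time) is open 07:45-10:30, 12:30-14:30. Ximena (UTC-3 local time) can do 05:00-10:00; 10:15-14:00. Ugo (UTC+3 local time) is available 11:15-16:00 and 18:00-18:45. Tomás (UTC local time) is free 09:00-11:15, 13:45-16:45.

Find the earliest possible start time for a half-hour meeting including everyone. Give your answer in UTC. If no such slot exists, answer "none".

Uma in UTC: 09:15-10:45, 11:15-13:15, 13:30-15:45 (subtract 3h to convert from UTC+3).
Zane in UTC: 09:45-12:30, 14:30-16:30 (add 2h to convert from UTC-2).
Ximena in UTC: 08:00-13:00, 13:15-17:00 (add 3h to convert from UTC-3).
Ugo in UTC: 08:15-13:00, 15:00-15:45 (subtract 3h to convert from UTC+3).
Tomás in UTC: 09:00-11:15, 13:45-16:45.
Uma ∩ Zane: 09:45-10:45, 11:15-12:30, 14:30-15:45.
Uma ∩ Zane ∩ Ximena: 09:45-10:45, 11:15-12:30, 14:30-15:45.
Uma ∩ Zane ∩ Ximena ∩ Ugo: 09:45-10:45, 11:15-12:30, 15:00-15:45.
Uma ∩ Zane ∩ Ximena ∩ Ugo ∩ Tomás: 09:45-10:45, 15:00-15:45.
Those are the intersection windows.
The first common window of at least 30 minutes is 09:45-10:45, so the earliest start is 09:45.

09:45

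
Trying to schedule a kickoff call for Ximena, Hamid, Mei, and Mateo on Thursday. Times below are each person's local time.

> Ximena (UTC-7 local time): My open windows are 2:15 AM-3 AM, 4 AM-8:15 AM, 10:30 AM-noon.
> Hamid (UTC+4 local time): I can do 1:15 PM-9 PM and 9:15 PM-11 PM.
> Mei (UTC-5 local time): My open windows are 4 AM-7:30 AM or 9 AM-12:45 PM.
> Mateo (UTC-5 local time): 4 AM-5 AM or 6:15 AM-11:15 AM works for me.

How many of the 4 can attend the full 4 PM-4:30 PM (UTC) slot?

Ximena in UTC: 09:15-10:00, 11:00-15:15, 17:30-19:00 (add 7h to convert from UTC-7).
Hamid in UTC: 09:15-17:00, 17:15-19:00 (subtract 4h to convert from UTC+4).
Mei in UTC: 09:00-12:30, 14:00-17:45 (add 5h to convert from UTC-5).
Mateo in UTC: 09:00-10:00, 11:15-16:15 (add 5h to convert from UTC-5).
Hamid and Mei can make the full 16:00-16:30 slot — that's 2.

2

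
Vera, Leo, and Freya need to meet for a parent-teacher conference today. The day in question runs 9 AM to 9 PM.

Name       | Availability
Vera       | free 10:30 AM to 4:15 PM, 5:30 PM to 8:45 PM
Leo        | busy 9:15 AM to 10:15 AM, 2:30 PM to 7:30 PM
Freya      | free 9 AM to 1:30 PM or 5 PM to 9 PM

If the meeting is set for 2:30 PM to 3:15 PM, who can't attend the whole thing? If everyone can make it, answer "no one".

Freya, Leo

Vera free: 10:30-16:15, 17:30-20:45.
Leo free: 09:00-09:15, 10:15-14:30, 19:30-21:00 (invert busy blocks within the working day).
Freya free: 09:00-13:30, 17:00-21:00.
Vera: free for 14:30-15:15. Leo: not fully free for 14:30-15:15. Freya: not fully free for 14:30-15:15.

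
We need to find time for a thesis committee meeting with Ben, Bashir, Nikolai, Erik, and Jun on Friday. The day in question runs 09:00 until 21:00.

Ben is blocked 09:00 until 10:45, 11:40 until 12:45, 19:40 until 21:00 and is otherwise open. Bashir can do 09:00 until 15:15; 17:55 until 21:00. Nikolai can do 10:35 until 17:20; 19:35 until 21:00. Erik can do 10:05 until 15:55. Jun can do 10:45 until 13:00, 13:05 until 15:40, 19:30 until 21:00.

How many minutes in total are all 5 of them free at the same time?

Ben free: 10:45-11:40, 12:45-19:40 (invert busy blocks within the working day).
Bashir free: 09:00-15:15, 17:55-21:00.
Nikolai free: 10:35-17:20, 19:35-21:00.
Erik free: 10:05-15:55.
Jun free: 10:45-13:00, 13:05-15:40, 19:30-21:00.
Ben ∩ Bashir: 10:45-11:40, 12:45-15:15, 17:55-19:40.
Ben ∩ Bashir ∩ Nikolai: 10:45-11:40, 12:45-15:15, 19:35-19:40.
Ben ∩ Bashir ∩ Nikolai ∩ Erik: 10:45-11:40, 12:45-15:15.
Ben ∩ Bashir ∩ Nikolai ∩ Erik ∩ Jun: 10:45-11:40, 12:45-13:00, 13:05-15:15.
Summing the common windows: 55 + 15 + 130 = 200 minutes.

200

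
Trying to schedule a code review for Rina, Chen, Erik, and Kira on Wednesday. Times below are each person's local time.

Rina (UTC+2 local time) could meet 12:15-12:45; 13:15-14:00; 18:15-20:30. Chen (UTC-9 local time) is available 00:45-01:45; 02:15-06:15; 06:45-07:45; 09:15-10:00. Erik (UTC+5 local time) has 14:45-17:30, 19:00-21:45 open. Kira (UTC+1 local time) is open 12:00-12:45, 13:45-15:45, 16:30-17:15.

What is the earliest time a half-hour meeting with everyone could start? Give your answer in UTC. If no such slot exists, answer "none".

11:15

Rina in UTC: 10:15-10:45, 11:15-12:00, 16:15-18:30 (subtract 2h to convert from UTC+2).
Chen in UTC: 09:45-10:45, 11:15-15:15, 15:45-16:45, 18:15-19:00 (add 9h to convert from UTC-9).
Erik in UTC: 09:45-12:30, 14:00-16:45 (subtract 5h to convert from UTC+5).
Kira in UTC: 11:00-11:45, 12:45-14:45, 15:30-16:15 (subtract 1h to convert from UTC+1).
Rina ∩ Chen: 10:15-10:45, 11:15-12:00, 16:15-16:45, 18:15-18:30.
Rina ∩ Chen ∩ Erik: 10:15-10:45, 11:15-12:00, 16:15-16:45.
Rina ∩ Chen ∩ Erik ∩ Kira: 11:15-11:45.
The first common window of at least 30 minutes is 11:15-11:45, so the earliest start is 11:15.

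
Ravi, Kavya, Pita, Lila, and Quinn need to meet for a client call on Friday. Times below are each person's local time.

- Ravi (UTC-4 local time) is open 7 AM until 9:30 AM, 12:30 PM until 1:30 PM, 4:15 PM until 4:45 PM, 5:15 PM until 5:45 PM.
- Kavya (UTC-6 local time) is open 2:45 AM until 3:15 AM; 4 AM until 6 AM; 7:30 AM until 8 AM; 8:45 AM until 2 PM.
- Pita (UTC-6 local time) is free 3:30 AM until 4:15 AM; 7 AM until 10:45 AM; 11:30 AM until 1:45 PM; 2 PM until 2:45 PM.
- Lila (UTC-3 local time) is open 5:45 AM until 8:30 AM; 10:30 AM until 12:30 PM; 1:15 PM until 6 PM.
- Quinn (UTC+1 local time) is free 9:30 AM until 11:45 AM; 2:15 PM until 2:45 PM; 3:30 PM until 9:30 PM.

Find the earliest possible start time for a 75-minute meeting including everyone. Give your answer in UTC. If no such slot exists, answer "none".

none

Ravi in UTC: 11:00-13:30, 16:30-17:30, 20:15-20:45, 21:15-21:45 (add 4h to convert from UTC-4).
Kavya in UTC: 08:45-09:15, 10:00-12:00, 13:30-14:00, 14:45-20:00 (add 6h to convert from UTC-6).
Pita in UTC: 09:30-10:15, 13:00-16:45, 17:30-19:45, 20:00-20:45 (add 6h to convert from UTC-6).
Lila in UTC: 08:45-11:30, 13:30-15:30, 16:15-21:00 (add 3h to convert from UTC-3).
Quinn in UTC: 08:30-10:45, 13:15-13:45, 14:30-20:30 (subtract 1h to convert from UTC+1).
Ravi ∩ Kavya: 11:00-12:00, 16:30-17:30.
Ravi ∩ Kavya ∩ Pita: 16:30-16:45.
Ravi ∩ Kavya ∩ Pita ∩ Lila: 16:30-16:45.
Ravi ∩ Kavya ∩ Pita ∩ Lila ∩ Quinn: 16:30-16:45.
No common window is at least 75 minutes long.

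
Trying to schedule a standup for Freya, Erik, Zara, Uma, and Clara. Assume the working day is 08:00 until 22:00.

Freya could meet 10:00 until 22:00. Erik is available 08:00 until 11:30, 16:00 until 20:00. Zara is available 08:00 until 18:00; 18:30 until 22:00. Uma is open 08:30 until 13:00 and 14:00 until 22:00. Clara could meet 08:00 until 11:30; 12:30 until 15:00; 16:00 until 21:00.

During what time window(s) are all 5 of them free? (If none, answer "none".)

10:00-11:30, 16:00-18:00, 18:30-20:00

Freya ∩ Erik: 10:00-11:30, 16:00-20:00.
Freya ∩ Erik ∩ Zara: 10:00-11:30, 16:00-18:00, 18:30-20:00.
Freya ∩ Erik ∩ Zara ∩ Uma: 10:00-11:30, 16:00-18:00, 18:30-20:00.
Freya ∩ Erik ∩ Zara ∩ Uma ∩ Clara: 10:00-11:30, 16:00-18:00, 18:30-20:00.
So the common availability across everyone is 10:00-11:30, 16:00-18:00, 18:30-20:00.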